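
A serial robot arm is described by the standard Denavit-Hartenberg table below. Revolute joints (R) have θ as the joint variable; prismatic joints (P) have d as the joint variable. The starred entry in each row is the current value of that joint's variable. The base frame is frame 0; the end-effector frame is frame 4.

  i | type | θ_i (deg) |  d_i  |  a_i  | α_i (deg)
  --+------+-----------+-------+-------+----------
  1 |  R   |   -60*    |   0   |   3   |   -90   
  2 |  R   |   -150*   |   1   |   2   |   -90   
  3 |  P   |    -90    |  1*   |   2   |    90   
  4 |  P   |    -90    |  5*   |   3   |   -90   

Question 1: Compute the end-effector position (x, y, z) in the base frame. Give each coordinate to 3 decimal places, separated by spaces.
after link 1: o_1 = (1.5000, -2.5981, 0.0000)
after link 2: o_2 = (1.5000, -0.5981, 1.0000)
after link 3: o_3 = (3.4821, -0.0311, 1.8660)
after link 4: o_4 = (4.8971, -2.4821, -3.2321)

4.897 -2.482 -3.232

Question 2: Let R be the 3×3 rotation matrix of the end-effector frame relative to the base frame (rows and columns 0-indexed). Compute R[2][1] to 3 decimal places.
End-effector y-axis (col 1 of R) = (-0.4330,0.7500,0.5000)
R[2][1] = 0.5000

0.500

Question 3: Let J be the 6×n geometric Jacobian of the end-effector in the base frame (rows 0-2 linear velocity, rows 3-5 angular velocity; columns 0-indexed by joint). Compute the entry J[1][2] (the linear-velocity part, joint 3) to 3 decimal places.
prismatic axis z_2 = (0.2500,-0.4330,0.8660)
J_v[:, 2] = z_2; J_ω[:, 2] = (0,0,0)
entry J[1][2] = -0.4330

-0.433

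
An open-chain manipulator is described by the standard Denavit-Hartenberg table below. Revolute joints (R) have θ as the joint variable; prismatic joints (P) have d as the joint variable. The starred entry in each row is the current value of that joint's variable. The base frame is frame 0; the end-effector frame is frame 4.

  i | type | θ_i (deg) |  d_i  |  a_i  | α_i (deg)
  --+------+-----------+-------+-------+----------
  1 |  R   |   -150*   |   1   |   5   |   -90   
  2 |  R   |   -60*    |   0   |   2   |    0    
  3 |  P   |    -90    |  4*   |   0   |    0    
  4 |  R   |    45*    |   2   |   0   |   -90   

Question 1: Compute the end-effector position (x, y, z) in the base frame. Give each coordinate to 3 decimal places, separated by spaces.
after link 1: o_1 = (-4.3301, -2.5000, 1.0000)
after link 2: o_2 = (-5.1962, -3.0000, 2.7321)
after link 3: o_3 = (-3.1962, -6.4641, 2.7321)
after link 4: o_4 = (-2.1962, -8.1962, 2.7321)

-2.196 -8.196 2.732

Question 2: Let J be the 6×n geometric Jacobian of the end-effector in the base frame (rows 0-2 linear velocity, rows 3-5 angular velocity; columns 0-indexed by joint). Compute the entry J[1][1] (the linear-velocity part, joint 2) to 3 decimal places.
axis z_1 = (0.5000,-0.8660,0.0000); lever o_n−o_1 = (2.1340,-5.6962,1.7321)
cross product → J_v[:, 1] = (-1.5000,-0.8660,-1.0000)
J_ω[:, 1] = z_1
entry J[1][1] = -0.8660

-0.866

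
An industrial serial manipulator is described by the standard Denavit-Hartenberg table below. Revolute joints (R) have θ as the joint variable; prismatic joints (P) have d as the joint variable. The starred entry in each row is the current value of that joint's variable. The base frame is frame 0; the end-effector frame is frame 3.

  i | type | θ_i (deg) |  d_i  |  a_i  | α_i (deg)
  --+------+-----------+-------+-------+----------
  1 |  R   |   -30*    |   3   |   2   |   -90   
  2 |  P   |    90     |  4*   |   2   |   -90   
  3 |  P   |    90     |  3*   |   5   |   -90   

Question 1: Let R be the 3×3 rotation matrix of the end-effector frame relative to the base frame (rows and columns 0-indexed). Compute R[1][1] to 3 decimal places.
End-effector y-axis (col 1 of R) = (0.8660,-0.5000,0.0000)
R[1][1] = -0.5000

-0.500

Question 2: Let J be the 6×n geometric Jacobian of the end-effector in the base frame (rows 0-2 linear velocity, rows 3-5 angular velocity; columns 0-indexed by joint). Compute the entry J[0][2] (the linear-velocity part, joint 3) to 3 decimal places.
prismatic axis z_2 = (-0.8660,0.5000,-0.0000)
J_v[:, 2] = z_2; J_ω[:, 2] = (0,0,0)
entry J[0][2] = -0.8660

-0.866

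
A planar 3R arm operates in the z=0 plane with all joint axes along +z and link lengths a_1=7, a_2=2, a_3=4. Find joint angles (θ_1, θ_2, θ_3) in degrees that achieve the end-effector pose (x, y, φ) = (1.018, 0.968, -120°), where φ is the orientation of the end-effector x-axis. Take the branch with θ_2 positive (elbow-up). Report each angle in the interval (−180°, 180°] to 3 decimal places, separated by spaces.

wrist centre = target − a_3·(cos φ, sin φ) = (3.0180, 4.4321)
cos θ_2 = (28.7518−7²−2²)/(2·7·2) = -0.8660; θ_2 = 149.9977° (elbow-up)
β = atan2(4.4321,3.0180) = 55.7474°; ψ = atan2(1.0001,5.2680) = 10.7491°
θ_1 = β − ψ = 44.9984°
θ_3 = φ − θ_1 − θ_2 = 45.0039° (wrapped to (-180°,180°])

44.998 149.998 45.004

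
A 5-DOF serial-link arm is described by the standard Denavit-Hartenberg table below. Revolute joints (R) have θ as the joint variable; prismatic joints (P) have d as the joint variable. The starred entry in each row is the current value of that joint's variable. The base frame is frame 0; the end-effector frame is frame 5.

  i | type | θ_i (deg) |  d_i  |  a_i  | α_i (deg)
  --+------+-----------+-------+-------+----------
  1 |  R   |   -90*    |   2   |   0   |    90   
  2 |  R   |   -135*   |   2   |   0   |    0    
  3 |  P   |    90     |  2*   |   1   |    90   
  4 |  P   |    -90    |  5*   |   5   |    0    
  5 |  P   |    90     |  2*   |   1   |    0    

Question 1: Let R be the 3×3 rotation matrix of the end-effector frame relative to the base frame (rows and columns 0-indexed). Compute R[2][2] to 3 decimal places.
End-effector z-axis (col 2 of R) = (-0.0000,0.7071,-0.7071)
R[2][2] = -0.7071

-0.707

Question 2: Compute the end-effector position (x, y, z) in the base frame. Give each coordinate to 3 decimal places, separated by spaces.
after link 1: o_1 = (0.0000, 0.0000, 2.0000)
after link 2: o_2 = (-2.0000, -0.0000, 2.0000)
after link 3: o_3 = (-4.0000, -0.7071, 1.2929)
after link 4: o_4 = (1.0000, 2.8284, -2.2426)
after link 5: o_5 = (1.0000, 3.5355, -4.3640)

1.000 3.536 -4.364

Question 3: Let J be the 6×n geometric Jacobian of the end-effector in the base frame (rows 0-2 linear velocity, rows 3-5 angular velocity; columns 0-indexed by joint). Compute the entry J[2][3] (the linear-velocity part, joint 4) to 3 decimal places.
-0.707

prismatic axis z_3 = (-0.0000,0.7071,-0.7071)
J_v[:, 3] = z_3; J_ω[:, 3] = (0,0,0)
entry J[2][3] = -0.7071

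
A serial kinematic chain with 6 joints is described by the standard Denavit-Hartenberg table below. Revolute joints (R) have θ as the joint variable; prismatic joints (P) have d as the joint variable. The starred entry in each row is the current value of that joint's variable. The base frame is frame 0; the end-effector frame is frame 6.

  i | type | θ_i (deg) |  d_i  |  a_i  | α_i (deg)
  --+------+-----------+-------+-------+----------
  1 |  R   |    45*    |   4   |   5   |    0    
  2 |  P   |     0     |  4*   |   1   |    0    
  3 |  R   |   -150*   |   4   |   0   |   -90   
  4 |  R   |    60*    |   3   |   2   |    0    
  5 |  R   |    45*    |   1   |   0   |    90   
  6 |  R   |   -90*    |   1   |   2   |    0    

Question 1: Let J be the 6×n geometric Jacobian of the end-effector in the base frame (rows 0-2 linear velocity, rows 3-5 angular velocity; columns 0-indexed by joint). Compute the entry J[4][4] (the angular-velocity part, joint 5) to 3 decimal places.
axis z_4 = (0.9659,-0.2588,0.0000); lever o_n−o_4 = (-1.2159,-0.6742,-0.2588)
cross product → J_v[:, 4] = (0.0670,0.2500,-0.9659)
J_ω[:, 4] = z_4
entry J[4][4] = -0.2588

-0.259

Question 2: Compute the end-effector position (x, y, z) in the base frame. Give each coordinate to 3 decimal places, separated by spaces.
5.666 1.826 10.009

after link 1: o_1 = (3.5355, 3.5355, 4.0000)
after link 2: o_2 = (4.2426, 4.2426, 8.0000)
after link 3: o_3 = (4.2426, 4.2426, 12.0000)
after link 4: o_4 = (6.8816, 2.5003, 10.2679)
after link 5: o_5 = (7.8475, 2.2414, 10.2679)
after link 6: o_6 = (5.6657, 1.8261, 10.0091)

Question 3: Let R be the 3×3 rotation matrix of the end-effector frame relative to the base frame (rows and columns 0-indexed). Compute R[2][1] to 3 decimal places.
End-effector y-axis (col 1 of R) = (0.0670,0.2500,-0.9659)
R[2][1] = -0.9659

-0.966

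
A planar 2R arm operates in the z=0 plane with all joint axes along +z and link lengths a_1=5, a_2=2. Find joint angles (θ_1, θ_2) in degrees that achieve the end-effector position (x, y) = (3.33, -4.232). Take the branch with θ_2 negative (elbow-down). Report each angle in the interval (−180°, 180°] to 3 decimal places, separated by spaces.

cos θ_2 = (28.9987−5²−2²)/(2·5·2) = -0.0001; θ_2 = -90.0037° (elbow-down)
β = atan2(-4.2320,3.3300) = -51.8021°; ψ = atan2(-2.0000,4.9999) = -21.8019°
θ_1 = β − ψ = -30.0002°

-30.000 -90.004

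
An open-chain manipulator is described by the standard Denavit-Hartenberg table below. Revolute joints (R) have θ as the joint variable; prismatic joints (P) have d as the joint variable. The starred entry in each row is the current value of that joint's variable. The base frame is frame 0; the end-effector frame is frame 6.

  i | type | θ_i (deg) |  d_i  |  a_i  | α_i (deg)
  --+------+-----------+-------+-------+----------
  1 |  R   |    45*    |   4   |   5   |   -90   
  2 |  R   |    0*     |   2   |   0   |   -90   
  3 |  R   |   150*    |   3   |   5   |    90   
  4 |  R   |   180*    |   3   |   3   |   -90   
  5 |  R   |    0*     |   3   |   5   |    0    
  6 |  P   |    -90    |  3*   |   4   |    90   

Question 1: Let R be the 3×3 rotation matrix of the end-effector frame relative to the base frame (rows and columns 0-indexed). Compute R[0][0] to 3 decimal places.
End-effector x-axis (col 0 of R) = (0.9659,-0.2588,-0.0000)
R[0][0] = 0.9659

0.966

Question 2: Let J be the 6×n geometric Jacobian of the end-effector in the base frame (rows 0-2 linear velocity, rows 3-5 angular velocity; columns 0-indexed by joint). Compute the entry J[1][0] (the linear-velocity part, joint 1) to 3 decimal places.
axis z_0 = ẑ; lever o_n−o_0 = (9.6593,6.0358,7.0000)
cross product → J_v[:, 0] = (-6.0358,9.6593,0.0000)
J_ω[:, 0] = z_0
entry J[1][0] = 9.6593

9.659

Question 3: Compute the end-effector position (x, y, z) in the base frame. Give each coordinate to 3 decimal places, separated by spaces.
9.659 6.036 7.000

after link 1: o_1 = (3.5355, 3.5355, 4.0000)
after link 2: o_2 = (2.1213, 4.9497, 4.0000)
after link 3: o_3 = (0.8272, 0.1201, 1.0000)
after link 4: o_4 = (4.5015, 2.2414, 1.0000)
after link 5: o_5 = (5.7956, 7.0711, 4.0000)
after link 6: o_6 = (9.6593, 6.0358, 7.0000)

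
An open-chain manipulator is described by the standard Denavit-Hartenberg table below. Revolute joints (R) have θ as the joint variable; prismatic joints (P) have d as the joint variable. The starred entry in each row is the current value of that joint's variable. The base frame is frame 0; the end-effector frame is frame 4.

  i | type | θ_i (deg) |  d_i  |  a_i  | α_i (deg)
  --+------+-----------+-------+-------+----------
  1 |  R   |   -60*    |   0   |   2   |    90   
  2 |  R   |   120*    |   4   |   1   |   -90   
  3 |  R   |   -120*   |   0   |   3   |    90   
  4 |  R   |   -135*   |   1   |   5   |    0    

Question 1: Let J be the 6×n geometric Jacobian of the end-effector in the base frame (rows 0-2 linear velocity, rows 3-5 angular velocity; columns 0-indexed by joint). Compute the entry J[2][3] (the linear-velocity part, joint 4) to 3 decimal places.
0.237

axis z_3 = (0.6495,-0.1250,-0.7500); lever o_n−o_3 = (4.3902,-0.4803,2.5487)
cross product → J_v[:, 3] = (-0.6788,-4.9480,0.2368)
J_ω[:, 3] = z_3
entry J[2][3] = 0.2368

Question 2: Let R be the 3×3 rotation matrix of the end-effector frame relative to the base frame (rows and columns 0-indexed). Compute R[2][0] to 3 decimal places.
End-effector x-axis (col 0 of R) = (0.7481,-0.0711,0.6597)
R[2][0] = 0.6597

0.660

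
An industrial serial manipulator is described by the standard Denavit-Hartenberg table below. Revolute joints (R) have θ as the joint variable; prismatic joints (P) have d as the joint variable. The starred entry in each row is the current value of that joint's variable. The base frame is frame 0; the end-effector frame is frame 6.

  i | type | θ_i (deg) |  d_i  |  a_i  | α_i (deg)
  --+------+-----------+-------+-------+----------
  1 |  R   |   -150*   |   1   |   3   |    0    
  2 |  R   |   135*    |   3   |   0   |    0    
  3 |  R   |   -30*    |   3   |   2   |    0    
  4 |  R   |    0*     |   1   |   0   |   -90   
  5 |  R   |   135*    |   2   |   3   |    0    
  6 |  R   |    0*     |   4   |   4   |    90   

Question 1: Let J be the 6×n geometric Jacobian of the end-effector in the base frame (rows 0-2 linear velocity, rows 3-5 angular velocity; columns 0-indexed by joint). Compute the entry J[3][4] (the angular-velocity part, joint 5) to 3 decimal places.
0.707

axis z_4 = (0.7071,0.7071,0.0000); lever o_n−o_4 = (0.7426,7.7426,-4.9497)
cross product → J_v[:, 4] = (-3.5000,3.5000,4.9497)
J_ω[:, 4] = z_4
entry J[3][4] = 0.7071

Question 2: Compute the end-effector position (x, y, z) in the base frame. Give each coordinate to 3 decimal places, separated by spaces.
after link 1: o_1 = (-2.5981, -1.5000, 1.0000)
after link 2: o_2 = (-2.5981, -1.5000, 4.0000)
after link 3: o_3 = (-1.1839, -2.9142, 7.0000)
after link 4: o_4 = (-1.1839, -2.9142, 8.0000)
after link 5: o_5 = (-1.2696, 0.0000, 5.8787)
after link 6: o_6 = (-0.4412, 4.8284, 3.0503)

-0.441 4.828 3.050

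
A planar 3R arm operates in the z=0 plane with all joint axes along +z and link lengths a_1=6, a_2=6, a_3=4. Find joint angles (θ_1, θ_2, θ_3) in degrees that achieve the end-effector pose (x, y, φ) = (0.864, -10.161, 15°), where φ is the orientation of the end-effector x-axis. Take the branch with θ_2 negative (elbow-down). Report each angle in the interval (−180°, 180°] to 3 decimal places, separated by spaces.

-89.999 -29.998 134.998

wrist centre = target − a_3·(cos φ, sin φ) = (-2.9997, -11.1963)
cos θ_2 = (134.3548−6²−6²)/(2·6·6) = 0.8660; θ_2 = -29.9984° (elbow-down)
β = atan2(-11.1963,-2.9997) = -104.9984°; ψ = atan2(-2.9999,11.1962) = -14.9992°
θ_1 = β − ψ = -89.9992°
θ_3 = φ − θ_1 − θ_2 = 134.9976° (wrapped to (-180°,180°])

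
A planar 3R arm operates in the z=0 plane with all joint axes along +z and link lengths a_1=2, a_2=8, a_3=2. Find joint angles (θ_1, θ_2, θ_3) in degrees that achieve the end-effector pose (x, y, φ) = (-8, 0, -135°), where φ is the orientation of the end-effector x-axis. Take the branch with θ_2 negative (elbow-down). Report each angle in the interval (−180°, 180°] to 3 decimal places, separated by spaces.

-69.239 -135.000 69.239

wrist centre = target − a_3·(cos φ, sin φ) = (-6.5858, 1.4142)
cos θ_2 = (45.3726−2²−8²)/(2·2·8) = -0.7071; θ_2 = -135.0000° (elbow-down)
β = atan2(1.4142,-6.5858) = 167.8805°; ψ = atan2(-5.6569,-3.6569) = -122.8805°
θ_1 = β − ψ = 290.7610°
θ_3 = φ − θ_1 − θ_2 = 69.2390° (wrapped to (-180°,180°])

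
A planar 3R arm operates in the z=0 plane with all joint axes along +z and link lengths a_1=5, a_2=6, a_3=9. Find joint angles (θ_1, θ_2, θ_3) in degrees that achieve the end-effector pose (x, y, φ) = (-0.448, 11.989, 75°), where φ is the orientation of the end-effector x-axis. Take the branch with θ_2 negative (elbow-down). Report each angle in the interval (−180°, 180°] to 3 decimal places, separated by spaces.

wrist centre = target − a_3·(cos φ, sin φ) = (-2.7774, 3.2957)
cos θ_2 = (18.5752−5²−6²)/(2·5·6) = -0.7071; θ_2 = -134.9978° (elbow-down)
β = atan2(3.2957,-2.7774) = 130.1220°; ψ = atan2(-4.2428,0.7575) = -79.8769°
θ_1 = β − ψ = 209.9989°
θ_3 = φ − θ_1 − θ_2 = -0.0011° (wrapped to (-180°,180°])

-150.001 -134.998 -0.001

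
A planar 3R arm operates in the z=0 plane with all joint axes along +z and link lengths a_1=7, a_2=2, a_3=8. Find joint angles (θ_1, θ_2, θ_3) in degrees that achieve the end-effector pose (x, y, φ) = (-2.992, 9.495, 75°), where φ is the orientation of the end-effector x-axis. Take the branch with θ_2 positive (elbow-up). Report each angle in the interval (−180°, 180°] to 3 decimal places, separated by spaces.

150.002 149.990 135.008

wrist centre = target − a_3·(cos φ, sin φ) = (-5.0626, 1.7676)
cos θ_2 = (28.7538−7²−2²)/(2·7·2) = -0.8659; θ_2 = 149.9896° (elbow-up)
β = atan2(1.7676,-5.0626) = 160.7533°; ψ = atan2(1.0003,5.2681) = 10.7513°
θ_1 = β − ψ = 150.0020°
θ_3 = φ − θ_1 − θ_2 = 135.0084° (wrapped to (-180°,180°])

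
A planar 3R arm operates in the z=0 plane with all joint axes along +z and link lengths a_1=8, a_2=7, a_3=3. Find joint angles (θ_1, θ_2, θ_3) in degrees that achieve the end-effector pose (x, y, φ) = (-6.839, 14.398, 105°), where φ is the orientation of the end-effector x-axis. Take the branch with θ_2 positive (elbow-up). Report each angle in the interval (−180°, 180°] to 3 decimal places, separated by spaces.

90.004 59.994 -44.998

wrist centre = target − a_3·(cos φ, sin φ) = (-6.0625, 11.5002)
cos θ_2 = (169.0095−8²−7²)/(2·8·7) = 0.5001; θ_2 = 59.9944° (elbow-up)
β = atan2(11.5002,-6.0625) = 117.7967°; ψ = atan2(6.0618,11.5006) = 27.7932°
θ_1 = β − ψ = 90.0035°
θ_3 = φ − θ_1 − θ_2 = -44.9979° (wrapped to (-180°,180°])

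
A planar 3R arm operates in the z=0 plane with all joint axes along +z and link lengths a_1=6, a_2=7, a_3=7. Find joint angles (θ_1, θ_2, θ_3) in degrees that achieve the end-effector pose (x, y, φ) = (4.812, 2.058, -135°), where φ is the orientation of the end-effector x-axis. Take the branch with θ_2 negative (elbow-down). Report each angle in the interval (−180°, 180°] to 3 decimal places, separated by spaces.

wrist centre = target − a_3·(cos φ, sin φ) = (9.7617, 7.0077)
cos θ_2 = (144.4002−6²−7²)/(2·6·7) = 0.7071; θ_2 = -44.9968° (elbow-down)
β = atan2(7.0077,9.7617) = 35.6737°; ψ = atan2(-4.9495,10.9500) = -24.3233°
θ_1 = β − ψ = 59.9970°
θ_3 = φ − θ_1 − θ_2 = -150.0002° (wrapped to (-180°,180°])

59.997 -44.997 -150.000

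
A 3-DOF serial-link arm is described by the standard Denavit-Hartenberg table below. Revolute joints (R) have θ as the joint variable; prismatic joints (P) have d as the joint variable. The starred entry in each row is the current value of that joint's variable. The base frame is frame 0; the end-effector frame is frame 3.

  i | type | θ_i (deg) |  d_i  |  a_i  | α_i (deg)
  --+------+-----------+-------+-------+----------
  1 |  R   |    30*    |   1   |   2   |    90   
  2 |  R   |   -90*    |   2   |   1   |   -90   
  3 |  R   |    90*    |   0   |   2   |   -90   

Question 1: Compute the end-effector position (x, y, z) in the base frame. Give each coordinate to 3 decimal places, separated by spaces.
1.732 1.000 -0.000

after link 1: o_1 = (1.7321, 1.0000, 1.0000)
after link 2: o_2 = (2.7321, -0.7321, 0.0000)
after link 3: o_3 = (1.7321, 1.0000, -0.0000)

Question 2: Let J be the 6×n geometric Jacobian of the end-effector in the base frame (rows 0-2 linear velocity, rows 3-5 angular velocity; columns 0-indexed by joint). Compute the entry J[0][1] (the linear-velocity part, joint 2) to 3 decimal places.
0.866

axis z_1 = (0.5000,-0.8660,0.0000); lever o_n−o_1 = (0.0000,0.0000,-1.0000)
cross product → J_v[:, 1] = (0.8660,0.5000,0.0000)
J_ω[:, 1] = z_1
entry J[0][1] = 0.8660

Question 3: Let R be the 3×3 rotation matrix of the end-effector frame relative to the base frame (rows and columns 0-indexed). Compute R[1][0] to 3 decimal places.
End-effector x-axis (col 0 of R) = (-0.5000,0.8660,-0.0000)
R[1][0] = 0.8660

0.866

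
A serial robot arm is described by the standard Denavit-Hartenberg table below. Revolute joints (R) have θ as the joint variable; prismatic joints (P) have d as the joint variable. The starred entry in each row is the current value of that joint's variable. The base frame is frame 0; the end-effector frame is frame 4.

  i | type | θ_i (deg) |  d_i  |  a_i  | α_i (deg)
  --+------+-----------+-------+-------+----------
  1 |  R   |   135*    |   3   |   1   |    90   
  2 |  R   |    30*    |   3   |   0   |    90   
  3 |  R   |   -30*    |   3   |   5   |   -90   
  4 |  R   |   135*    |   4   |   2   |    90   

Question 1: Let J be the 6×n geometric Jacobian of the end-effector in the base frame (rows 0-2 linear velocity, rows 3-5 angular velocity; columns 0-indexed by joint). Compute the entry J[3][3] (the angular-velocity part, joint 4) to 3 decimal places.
0.306

axis z_3 = (0.3062,0.9186,0.2500); lever o_n−o_3 = (2.9747,2.9242,1.6124)
cross product → J_v[:, 3] = (0.7500,0.2500,-1.8371)
J_ω[:, 3] = z_3
entry J[3][3] = 0.3062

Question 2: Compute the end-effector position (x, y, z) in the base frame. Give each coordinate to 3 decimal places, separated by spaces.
-1.091 7.697 4.179

after link 1: o_1 = (-0.7071, 0.7071, 3.0000)
after link 2: o_2 = (1.4142, 2.8284, 3.0000)
after link 3: o_3 = (-4.0659, 4.7730, 2.5670)
after link 4: o_4 = (-1.0911, 7.6972, 4.1794)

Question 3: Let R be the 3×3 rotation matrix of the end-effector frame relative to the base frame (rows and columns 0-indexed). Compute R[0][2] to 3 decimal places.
End-effector z-axis (col 2 of R) = (-0.3750,-0.1250,0.9186)
R[0][2] = -0.3750

-0.375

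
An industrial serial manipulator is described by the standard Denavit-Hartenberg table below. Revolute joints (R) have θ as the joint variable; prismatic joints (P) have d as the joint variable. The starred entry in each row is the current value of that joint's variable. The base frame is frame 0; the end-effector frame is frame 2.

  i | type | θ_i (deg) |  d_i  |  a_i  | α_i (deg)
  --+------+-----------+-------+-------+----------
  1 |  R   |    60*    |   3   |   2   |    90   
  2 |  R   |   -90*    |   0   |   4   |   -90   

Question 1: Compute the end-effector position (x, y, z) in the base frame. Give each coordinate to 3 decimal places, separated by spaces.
1.000 1.732 -1.000

after link 1: o_1 = (1.0000, 1.7321, 3.0000)
after link 2: o_2 = (1.0000, 1.7321, -1.0000)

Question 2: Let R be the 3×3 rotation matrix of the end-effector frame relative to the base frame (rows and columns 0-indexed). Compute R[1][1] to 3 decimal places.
End-effector y-axis (col 1 of R) = (-0.8660,0.5000,-0.0000)
R[1][1] = 0.5000

0.500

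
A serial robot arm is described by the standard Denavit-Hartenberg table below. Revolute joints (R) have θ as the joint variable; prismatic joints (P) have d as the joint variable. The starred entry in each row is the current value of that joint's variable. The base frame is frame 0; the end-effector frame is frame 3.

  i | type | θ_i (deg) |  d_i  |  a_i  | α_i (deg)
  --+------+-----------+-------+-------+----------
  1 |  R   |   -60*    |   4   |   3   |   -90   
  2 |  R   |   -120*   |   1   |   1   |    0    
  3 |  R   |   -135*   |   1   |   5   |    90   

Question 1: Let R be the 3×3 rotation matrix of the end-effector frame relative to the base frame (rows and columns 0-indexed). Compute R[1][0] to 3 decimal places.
End-effector x-axis (col 0 of R) = (-0.1294,0.2241,-0.9659)
R[1][0] = 0.2241

0.224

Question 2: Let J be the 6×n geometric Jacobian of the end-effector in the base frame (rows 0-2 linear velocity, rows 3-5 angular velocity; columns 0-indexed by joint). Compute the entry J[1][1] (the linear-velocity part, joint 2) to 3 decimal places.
axis z_1 = (0.8660,0.5000,0.0000); lever o_n−o_1 = (0.8350,2.5537,-3.9636)
cross product → J_v[:, 1] = (-1.9818,3.4326,1.7941)
J_ω[:, 1] = z_1
entry J[1][1] = 3.4326

3.433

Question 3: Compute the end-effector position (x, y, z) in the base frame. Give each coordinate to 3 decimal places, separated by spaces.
2.335 -0.044 0.036

after link 1: o_1 = (1.5000, -2.5981, 4.0000)
after link 2: o_2 = (2.1160, -1.6651, 4.8660)
after link 3: o_3 = (2.3350, -0.0443, 0.0364)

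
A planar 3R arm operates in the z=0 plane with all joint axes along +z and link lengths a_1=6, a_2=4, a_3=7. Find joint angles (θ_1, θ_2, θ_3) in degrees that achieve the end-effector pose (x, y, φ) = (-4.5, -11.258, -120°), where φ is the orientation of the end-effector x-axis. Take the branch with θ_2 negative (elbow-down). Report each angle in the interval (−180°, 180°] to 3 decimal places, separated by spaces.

-60.000 -120.005 60.005

wrist centre = target − a_3·(cos φ, sin φ) = (-1.0000, -5.1958)
cos θ_2 = (27.9966−6²−4²)/(2·6·4) = -0.5001; θ_2 = -120.0047° (elbow-down)
β = atan2(-5.1958,-1.0000) = -100.8941°; ψ = atan2(-3.4639,3.9997) = -40.8941°
θ_1 = β − ψ = -60.0000°
θ_3 = φ − θ_1 − θ_2 = 60.0047° (wrapped to (-180°,180°])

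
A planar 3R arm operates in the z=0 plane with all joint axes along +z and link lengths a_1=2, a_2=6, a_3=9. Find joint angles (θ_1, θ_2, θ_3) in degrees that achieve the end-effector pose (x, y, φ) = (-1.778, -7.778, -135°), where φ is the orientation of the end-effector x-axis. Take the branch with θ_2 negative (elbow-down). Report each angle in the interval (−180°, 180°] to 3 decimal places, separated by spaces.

wrist centre = target − a_3·(cos φ, sin φ) = (4.5860, -1.4140)
cos θ_2 = (23.0305−2²−6²)/(2·2·6) = -0.7071; θ_2 = -134.9963° (elbow-down)
β = atan2(-1.4140,4.5860) = -17.1367°; ψ = atan2(-4.2429,-2.2424) = -117.8563°
θ_1 = β − ψ = 100.7196°
θ_3 = φ − θ_1 − θ_2 = -100.7233° (wrapped to (-180°,180°])

100.720 -134.996 -100.723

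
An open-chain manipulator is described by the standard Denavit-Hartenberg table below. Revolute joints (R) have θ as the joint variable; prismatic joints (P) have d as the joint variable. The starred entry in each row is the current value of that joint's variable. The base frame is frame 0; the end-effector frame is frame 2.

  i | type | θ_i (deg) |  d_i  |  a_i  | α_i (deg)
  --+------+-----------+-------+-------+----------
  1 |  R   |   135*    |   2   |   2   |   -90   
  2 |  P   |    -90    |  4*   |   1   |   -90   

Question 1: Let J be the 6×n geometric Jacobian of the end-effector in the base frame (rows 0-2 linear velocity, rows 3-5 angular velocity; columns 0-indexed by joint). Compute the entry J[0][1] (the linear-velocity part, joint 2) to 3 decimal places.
prismatic axis z_1 = (-0.7071,-0.7071,0.0000)
J_v[:, 1] = z_1; J_ω[:, 1] = (0,0,0)
entry J[0][1] = -0.7071

-0.707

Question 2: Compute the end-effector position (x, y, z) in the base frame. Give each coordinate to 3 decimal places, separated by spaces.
-4.243 -1.414 3.000

after link 1: o_1 = (-1.4142, 1.4142, 2.0000)
after link 2: o_2 = (-4.2426, -1.4142, 3.0000)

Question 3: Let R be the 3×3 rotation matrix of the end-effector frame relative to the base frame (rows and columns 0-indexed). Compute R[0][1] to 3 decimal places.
0.707

End-effector y-axis (col 1 of R) = (0.7071,0.7071,-0.0000)
R[0][1] = 0.7071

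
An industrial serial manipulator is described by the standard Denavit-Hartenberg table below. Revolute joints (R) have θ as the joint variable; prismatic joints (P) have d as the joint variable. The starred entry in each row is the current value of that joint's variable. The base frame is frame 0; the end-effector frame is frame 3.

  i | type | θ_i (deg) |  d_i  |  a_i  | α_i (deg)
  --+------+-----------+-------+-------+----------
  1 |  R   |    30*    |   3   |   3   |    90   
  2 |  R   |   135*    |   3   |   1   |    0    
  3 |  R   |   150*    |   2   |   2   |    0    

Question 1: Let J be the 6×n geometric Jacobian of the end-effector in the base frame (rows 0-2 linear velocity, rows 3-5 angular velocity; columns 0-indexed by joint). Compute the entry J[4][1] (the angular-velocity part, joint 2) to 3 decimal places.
-0.866

axis z_1 = (0.5000,-0.8660,0.0000); lever o_n−o_1 = (2.3359,-4.4249,-1.2247)
cross product → J_v[:, 1] = (1.0607,0.6124,-0.1895)
J_ω[:, 1] = z_1
entry J[4][1] = -0.8660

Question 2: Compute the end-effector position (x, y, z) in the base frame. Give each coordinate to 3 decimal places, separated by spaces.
4.934 -2.925 1.775

after link 1: o_1 = (2.5981, 1.5000, 3.0000)
after link 2: o_2 = (3.4857, -1.4516, 3.7071)
after link 3: o_3 = (4.9340, -2.9249, 1.7753)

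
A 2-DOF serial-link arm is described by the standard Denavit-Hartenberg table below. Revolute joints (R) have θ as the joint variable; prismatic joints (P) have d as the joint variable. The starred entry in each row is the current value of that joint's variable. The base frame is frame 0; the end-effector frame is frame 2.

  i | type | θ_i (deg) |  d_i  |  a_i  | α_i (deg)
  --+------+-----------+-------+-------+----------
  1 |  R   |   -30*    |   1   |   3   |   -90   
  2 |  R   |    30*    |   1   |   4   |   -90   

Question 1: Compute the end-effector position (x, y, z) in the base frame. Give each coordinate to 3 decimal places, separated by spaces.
after link 1: o_1 = (2.5981, -1.5000, 1.0000)
after link 2: o_2 = (6.0981, -2.3660, -1.0000)

6.098 -2.366 -1.000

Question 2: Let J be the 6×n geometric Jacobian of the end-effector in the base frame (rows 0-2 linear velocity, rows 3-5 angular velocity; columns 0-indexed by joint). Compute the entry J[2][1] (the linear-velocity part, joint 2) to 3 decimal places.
-3.464

axis z_1 = (0.5000,0.8660,0.0000); lever o_n−o_1 = (3.5000,-0.8660,-2.0000)
cross product → J_v[:, 1] = (-1.7321,1.0000,-3.4641)
J_ω[:, 1] = z_1
entry J[2][1] = -3.4641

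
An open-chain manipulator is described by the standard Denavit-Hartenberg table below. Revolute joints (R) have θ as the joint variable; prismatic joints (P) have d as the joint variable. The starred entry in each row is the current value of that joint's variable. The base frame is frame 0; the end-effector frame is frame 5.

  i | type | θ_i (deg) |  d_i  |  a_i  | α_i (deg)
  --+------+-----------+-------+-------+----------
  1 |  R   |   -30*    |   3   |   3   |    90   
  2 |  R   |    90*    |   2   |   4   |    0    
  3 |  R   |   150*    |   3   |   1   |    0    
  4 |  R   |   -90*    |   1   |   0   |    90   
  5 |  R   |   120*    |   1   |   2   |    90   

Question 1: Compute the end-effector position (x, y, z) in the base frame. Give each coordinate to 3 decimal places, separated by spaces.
-0.518 -8.629 6.500

after link 1: o_1 = (2.5981, -1.5000, 3.0000)
after link 2: o_2 = (1.5981, -3.2321, 7.0000)
after link 3: o_3 = (-0.3349, -5.5801, 6.1340)
after link 4: o_4 = (-0.8349, -6.4462, 6.1340)
after link 5: o_5 = (-0.5179, -8.6292, 6.5000)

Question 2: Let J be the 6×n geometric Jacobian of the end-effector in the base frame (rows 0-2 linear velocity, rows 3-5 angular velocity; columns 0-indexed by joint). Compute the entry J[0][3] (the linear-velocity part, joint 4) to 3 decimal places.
axis z_3 = (-0.5000,-0.8660,0.0000); lever o_n−o_3 = (-0.1830,-3.0490,0.3660)
cross product → J_v[:, 3] = (-0.3170,0.1830,1.3660)
J_ω[:, 3] = z_3
entry J[0][3] = -0.3170

-0.317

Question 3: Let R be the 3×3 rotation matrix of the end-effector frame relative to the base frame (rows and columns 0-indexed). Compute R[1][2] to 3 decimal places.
End-effector z-axis (col 2 of R) = (-0.8995,-0.0580,0.4330)
R[1][2] = -0.0580

-0.058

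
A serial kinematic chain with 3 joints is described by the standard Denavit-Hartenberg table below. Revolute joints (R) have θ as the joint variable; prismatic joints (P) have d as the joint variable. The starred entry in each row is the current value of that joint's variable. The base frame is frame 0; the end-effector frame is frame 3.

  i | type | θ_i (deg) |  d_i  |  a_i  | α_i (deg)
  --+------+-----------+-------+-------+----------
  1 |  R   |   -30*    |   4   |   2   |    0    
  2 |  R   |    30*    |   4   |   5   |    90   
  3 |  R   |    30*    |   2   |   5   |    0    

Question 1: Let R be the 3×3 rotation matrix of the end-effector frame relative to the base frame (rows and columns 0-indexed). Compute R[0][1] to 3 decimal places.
-0.500

End-effector y-axis (col 1 of R) = (-0.5000,0.0000,0.8660)
R[0][1] = -0.5000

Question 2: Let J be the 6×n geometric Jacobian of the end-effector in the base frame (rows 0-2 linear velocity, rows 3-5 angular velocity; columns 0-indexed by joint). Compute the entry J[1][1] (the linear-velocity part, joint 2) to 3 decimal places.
9.330

axis z_1 = (0.0000,0.0000,1.0000); lever o_n−o_1 = (9.3301,-2.0000,6.5000)
cross product → J_v[:, 1] = (2.0000,9.3301,-0.0000)
J_ω[:, 1] = z_1
entry J[1][1] = 9.3301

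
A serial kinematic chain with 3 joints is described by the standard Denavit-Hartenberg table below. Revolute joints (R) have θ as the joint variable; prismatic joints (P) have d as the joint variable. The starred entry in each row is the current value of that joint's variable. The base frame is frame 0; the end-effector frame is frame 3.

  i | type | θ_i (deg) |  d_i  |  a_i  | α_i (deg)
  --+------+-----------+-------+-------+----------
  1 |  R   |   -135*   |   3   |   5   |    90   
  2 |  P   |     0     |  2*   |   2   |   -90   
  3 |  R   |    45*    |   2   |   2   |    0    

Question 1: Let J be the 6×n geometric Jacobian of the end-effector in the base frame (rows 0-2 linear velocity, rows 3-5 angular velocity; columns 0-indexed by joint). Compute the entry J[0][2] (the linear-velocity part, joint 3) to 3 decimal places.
2.000

axis z_2 = (0.0000,0.0000,1.0000); lever o_n−o_2 = (0.0000,-2.0000,2.0000)
cross product → J_v[:, 2] = (2.0000,0.0000,-0.0000)
J_ω[:, 2] = z_2
entry J[0][2] = 2.0000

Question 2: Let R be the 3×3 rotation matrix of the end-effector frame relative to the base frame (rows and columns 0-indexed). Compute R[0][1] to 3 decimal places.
1.000

End-effector y-axis (col 1 of R) = (1.0000,0.0000,0.0000)
R[0][1] = 1.0000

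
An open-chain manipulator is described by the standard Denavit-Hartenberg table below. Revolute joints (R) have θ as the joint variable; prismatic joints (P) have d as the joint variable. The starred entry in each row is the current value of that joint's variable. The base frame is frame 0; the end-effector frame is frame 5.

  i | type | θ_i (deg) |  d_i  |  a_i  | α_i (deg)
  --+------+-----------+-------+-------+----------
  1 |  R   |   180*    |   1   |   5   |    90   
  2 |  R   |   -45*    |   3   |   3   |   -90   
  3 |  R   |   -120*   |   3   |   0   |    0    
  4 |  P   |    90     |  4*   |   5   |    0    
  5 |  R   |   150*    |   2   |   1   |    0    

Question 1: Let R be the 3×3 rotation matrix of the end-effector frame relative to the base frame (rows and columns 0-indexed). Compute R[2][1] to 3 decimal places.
0.612

End-effector y-axis (col 1 of R) = (0.6124,0.5000,0.6124)
R[2][1] = 0.6124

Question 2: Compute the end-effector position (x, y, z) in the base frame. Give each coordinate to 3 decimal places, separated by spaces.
after link 1: o_1 = (-5.0000, 0.0000, 1.0000)
after link 2: o_2 = (-7.1213, 3.0000, -1.1213)
after link 3: o_3 = (-9.2426, 3.0000, 1.0000)
after link 4: o_4 = (-15.1329, 5.5000, 0.7666)
after link 5: o_5 = (-16.1936, 4.6340, 2.5343)

-16.194 4.634 2.534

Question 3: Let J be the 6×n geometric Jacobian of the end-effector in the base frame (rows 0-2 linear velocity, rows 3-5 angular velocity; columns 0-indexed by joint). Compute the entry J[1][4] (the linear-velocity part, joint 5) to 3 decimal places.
axis z_4 = (-0.7071,0.0000,0.7071); lever o_n−o_4 = (-1.0607,-0.8660,1.7678)
cross product → J_v[:, 4] = (0.6124,0.5000,0.6124)
J_ω[:, 4] = z_4
entry J[1][4] = 0.5000

0.500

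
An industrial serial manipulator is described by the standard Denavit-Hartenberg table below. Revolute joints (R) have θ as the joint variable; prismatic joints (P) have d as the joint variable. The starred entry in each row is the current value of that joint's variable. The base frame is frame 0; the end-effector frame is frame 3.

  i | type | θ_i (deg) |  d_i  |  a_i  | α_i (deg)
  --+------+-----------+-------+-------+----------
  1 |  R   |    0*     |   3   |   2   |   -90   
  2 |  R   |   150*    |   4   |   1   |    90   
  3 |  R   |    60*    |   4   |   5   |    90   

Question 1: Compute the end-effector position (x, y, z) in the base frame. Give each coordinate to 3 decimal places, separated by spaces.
0.969 8.330 -2.214

after link 1: o_1 = (2.0000, 0.0000, 3.0000)
after link 2: o_2 = (1.1340, 4.0000, 2.5000)
after link 3: o_3 = (0.9689, 8.3301, -2.2141)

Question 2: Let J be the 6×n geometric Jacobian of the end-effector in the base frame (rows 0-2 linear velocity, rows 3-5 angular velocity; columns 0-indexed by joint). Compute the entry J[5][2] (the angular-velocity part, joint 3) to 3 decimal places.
-0.866

axis z_2 = (0.5000,0.0000,-0.8660); lever o_n−o_2 = (-0.1651,4.3301,-4.7141)
cross product → J_v[:, 2] = (3.7500,2.5000,2.1651)
J_ω[:, 2] = z_2
entry J[5][2] = -0.8660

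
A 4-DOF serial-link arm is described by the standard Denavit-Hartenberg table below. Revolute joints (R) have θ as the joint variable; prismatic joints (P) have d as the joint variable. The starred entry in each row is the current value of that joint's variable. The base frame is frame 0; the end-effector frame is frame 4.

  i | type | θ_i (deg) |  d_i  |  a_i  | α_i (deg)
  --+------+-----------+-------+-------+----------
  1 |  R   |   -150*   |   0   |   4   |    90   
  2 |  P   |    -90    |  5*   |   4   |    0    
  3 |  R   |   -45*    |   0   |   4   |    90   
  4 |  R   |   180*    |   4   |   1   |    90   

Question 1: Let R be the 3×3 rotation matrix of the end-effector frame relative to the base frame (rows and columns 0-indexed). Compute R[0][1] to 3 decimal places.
End-effector y-axis (col 1 of R) = (0.6124,0.3536,0.7071)
R[0][1] = 0.6124

0.612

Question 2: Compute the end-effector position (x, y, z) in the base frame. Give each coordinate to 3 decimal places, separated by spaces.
-1.677 4.805 -3.293

after link 1: o_1 = (-3.4641, -2.0000, 0.0000)
after link 2: o_2 = (-5.9641, 2.3301, -4.0000)
after link 3: o_3 = (-3.5146, 3.7443, -6.8284)
after link 4: o_4 = (-1.6775, 4.8050, -3.2929)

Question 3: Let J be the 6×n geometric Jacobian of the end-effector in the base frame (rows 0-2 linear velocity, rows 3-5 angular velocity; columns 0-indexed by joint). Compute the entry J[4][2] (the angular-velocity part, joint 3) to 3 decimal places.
axis z_2 = (-0.5000,0.8660,0.0000); lever o_n−o_2 = (4.2866,2.4749,0.7071)
cross product → J_v[:, 2] = (0.6124,0.3536,-4.9497)
J_ω[:, 2] = z_2
entry J[4][2] = 0.8660

0.866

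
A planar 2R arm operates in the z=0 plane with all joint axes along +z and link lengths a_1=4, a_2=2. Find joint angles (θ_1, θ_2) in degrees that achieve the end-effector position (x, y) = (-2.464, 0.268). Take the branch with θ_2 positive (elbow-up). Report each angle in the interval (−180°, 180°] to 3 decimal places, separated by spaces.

150.000 150.003

cos θ_2 = (6.1431−4²−2²)/(2·4·2) = -0.8661; θ_2 = 150.0034° (elbow-up)
β = atan2(0.2680,-2.4640) = 173.7926°; ψ = atan2(0.9999,2.2679) = 23.7924°
θ_1 = β − ψ = 150.0002°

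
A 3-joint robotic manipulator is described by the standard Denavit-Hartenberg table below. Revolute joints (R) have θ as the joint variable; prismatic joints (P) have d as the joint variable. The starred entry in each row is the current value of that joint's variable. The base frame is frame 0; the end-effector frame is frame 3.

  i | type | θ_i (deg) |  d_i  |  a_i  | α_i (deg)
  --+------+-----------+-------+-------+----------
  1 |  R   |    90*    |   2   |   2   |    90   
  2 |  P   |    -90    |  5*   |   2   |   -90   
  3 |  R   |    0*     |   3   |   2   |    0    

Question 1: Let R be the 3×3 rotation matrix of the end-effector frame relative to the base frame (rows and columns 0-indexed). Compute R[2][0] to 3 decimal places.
-1.000

End-effector x-axis (col 0 of R) = (0.0000,0.0000,-1.0000)
R[2][0] = -1.0000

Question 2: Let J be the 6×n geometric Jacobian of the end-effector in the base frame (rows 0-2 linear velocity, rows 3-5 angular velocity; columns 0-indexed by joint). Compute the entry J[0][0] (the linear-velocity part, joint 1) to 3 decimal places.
axis z_0 = ẑ; lever o_n−o_0 = (5.0000,5.0000,-2.0000)
cross product → J_v[:, 0] = (-5.0000,5.0000,0.0000)
J_ω[:, 0] = z_0
entry J[0][0] = -5.0000

-5.000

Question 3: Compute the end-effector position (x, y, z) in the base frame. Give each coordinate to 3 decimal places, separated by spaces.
after link 1: o_1 = (0.0000, 2.0000, 2.0000)
after link 2: o_2 = (5.0000, 2.0000, 0.0000)
after link 3: o_3 = (5.0000, 5.0000, -2.0000)

5.000 5.000 -2.000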